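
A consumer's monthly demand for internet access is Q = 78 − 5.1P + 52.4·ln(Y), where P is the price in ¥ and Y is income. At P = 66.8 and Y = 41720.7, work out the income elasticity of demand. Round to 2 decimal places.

At P = 66.8, Y = 41720.7: Q = 294.791.
Holding P constant, ∂Q/∂Y = 52.4/Y = 0.00125597.
η_Y = (∂Q/∂Y)·(Y/Q) = 0.00125597 × (41720.7/294.791) = 0.18.

0.18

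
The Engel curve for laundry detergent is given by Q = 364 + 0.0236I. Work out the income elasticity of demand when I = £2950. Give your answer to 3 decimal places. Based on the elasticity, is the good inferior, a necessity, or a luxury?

At I = 2950: Q = 433.620.
dQ/dI = 0.0236.
η = (dQ/dI)·(I/Q) = 0.0236 × (2950/433.620) = 0.161.
Since 0 < η < 1, the good is a necessity.

0.161 (necessity)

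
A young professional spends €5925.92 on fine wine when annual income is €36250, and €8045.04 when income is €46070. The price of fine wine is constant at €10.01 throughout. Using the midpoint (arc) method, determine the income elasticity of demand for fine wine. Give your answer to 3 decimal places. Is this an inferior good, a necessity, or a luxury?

1.272 (luxury)

With a constant price, Q₁ = 5925.92/10.01 = 592.000 and Q₂ = 8045.04/10.01 = 803.700 (equivalently, work directly with expenditure since P cancels).
Midpoint %ΔQ = (8045.04 − 5925.92)/6985.48 = 0.30336; midpoint %ΔI = (46070 − 36250)/41160 = 0.23858.
η = 0.30336 / 0.23858 = 1.272.
η > 1 ⇒ luxury.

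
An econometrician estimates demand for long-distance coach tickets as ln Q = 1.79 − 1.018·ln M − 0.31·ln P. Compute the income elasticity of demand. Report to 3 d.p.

-1.018

In a log-linear demand, the coefficient on ln M is the income elasticity.
So η = -1.018.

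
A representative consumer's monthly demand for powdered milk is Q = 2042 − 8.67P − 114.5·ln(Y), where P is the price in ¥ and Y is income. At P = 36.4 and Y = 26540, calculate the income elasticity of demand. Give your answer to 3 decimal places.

-0.204

At P = 36.4, Y = 26540: Q = 560.068.
Holding P constant, ∂Q/∂Y = -114.5/Y = -0.00431424.
η_Y = (∂Q/∂Y)·(Y/Q) = -0.00431424 × (26540/560.068) = -0.204.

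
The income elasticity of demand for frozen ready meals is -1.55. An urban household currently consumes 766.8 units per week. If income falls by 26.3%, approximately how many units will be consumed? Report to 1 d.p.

%ΔQ ≈ η × %ΔI = -1.55 × (-26.3%) = 40.765%.
New Q ≈ 766.8 × (1 + 0.40765) = 1079.4.

1079.4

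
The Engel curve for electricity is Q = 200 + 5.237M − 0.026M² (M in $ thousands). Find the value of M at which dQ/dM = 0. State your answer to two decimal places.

100.71

dQ/dM = 5.237 − 0.052M.
The good is inferior where dQ/dM < 0. Setting dQ/dM = 0 gives M = 5.237 / 0.052 = 100.71.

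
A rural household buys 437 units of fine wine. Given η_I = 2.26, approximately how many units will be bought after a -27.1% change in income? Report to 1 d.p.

169.4

%ΔQ ≈ η × %ΔI = 2.26 × (-27.1%) = -61.246%.
New Q ≈ 437 × (1 − 0.61246) = 169.4.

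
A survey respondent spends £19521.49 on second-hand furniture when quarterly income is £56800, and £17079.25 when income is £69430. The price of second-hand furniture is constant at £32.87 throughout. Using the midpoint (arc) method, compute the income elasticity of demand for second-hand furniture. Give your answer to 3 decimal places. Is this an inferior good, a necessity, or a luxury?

-0.667 (inferior good)

With a constant price, Q₁ = 19521.49/32.87 = 593.900 and Q₂ = 17079.25/32.87 = 519.600 (equivalently, work directly with expenditure since P cancels).
Midpoint %ΔQ = (17079.25 − 19521.49)/18300.37 = -0.13345; midpoint %ΔI = (69430 − 56800)/63115 = 0.20011.
η = -0.13345 / 0.20011 = -0.667.
η < 0 ⇒ inferior good.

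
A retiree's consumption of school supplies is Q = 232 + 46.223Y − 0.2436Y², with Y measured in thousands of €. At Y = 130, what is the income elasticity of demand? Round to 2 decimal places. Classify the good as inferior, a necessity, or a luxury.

At Y = 130: Q = 2124.1500.
dQ/dY = 46.223 − 0.4872Y = -17.11300.
η = (dQ/dY)·(Y/Q) = -17.11300 × (130/2124.1500) = -1.05.
η < 0 ⇒ inferior good.

-1.05 (inferior good)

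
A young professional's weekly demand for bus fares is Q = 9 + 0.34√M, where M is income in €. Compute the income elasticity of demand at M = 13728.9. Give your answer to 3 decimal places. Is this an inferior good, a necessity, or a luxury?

0.408 (necessity)

At M = 13728.9: Q = 48.838.
dQ/dM = 0.34/(2√M) = 0.00145088 at this income.
η = (dQ/dM)·(M/Q) = 0.00145088 × (13728.9/48.838) = 0.408.
Since 0 < η < 1, the good is a necessity.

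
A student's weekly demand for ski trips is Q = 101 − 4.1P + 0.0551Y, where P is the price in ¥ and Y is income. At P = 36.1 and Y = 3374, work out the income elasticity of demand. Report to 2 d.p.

At P = 36.1, Y = 3374: Q = 138.897.
Holding P constant, ∂Q/∂Y = 0.0551.
η_Y = (∂Q/∂Y)·(Y/Q) = 0.0551 × (3374/138.897) = 1.34.

1.34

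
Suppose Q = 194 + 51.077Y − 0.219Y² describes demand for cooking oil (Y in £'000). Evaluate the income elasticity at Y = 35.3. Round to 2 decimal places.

0.73

At Y = 35.3: Q = 1724.1244.
dQ/dY = 51.077 − 0.438Y = 35.61560.
η = (dQ/dY)·(Y/Q) = 35.61560 × (35.3/1724.1244) = 0.73.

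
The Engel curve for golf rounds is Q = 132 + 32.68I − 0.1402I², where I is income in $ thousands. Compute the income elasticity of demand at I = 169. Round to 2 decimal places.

At I = 169: Q = 1650.6678.
dQ/dI = 32.68 − 0.2804I = -14.70760.
η = (dQ/dI)·(I/Q) = -14.70760 × (169/1650.6678) = -1.51.

-1.51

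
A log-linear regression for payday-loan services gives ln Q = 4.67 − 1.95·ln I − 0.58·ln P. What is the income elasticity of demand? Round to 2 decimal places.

-1.95

In a log-linear demand, the coefficient on ln I is the income elasticity.
So η = -1.95.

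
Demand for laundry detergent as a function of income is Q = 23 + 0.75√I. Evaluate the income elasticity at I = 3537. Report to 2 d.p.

0.33

At I = 3537: Q = 67.605.
dQ/dI = 0.75/(2√I) = 0.00630542 at this income.
η = (dQ/dI)·(I/Q) = 0.00630542 × (3537/67.605) = 0.33.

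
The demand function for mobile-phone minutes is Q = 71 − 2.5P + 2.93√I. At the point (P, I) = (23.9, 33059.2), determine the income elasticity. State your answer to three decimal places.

0.490

At P = 23.9, I = 33059.2: Q = 543.988.
Holding P constant, ∂Q/∂I = 2.93/(2√I) = 0.00805734.
η_I = (∂Q/∂I)·(I/Q) = 0.00805734 × (33059.2/543.988) = 0.490.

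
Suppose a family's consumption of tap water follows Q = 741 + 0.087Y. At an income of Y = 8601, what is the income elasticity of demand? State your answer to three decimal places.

0.502

At Y = 8601: Q = 1489.287.
dQ/dY = 0.087.
η = (dQ/dY)·(Y/Q) = 0.087 × (8601/1489.287) = 0.502.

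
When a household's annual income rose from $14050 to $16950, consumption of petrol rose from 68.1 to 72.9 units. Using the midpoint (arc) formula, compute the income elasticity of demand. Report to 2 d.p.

0.36

ΔQ = 72.9 − 68.1 = 4.8; midpoint Q̄ = (68.1 + 72.9)/2 = 70.5.
ΔI = 16950 − 14050 = 2900; midpoint Ī = (14050 + 16950)/2 = 15500.
η = (ΔQ/Q̄) ÷ (ΔI/Ī) = (4.8/70.5) ÷ (2900/15500) = 0.36.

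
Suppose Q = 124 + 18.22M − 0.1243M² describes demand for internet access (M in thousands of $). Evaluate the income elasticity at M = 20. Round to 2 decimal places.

At M = 20: Q = 438.6800.
dQ/dM = 18.22 − 0.2486M = 13.24800.
η = (dQ/dM)·(M/Q) = 13.24800 × (20/438.6800) = 0.60.

0.60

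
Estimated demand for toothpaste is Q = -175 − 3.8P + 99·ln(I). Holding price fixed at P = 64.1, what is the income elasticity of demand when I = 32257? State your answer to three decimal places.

0.163

At P = 64.1, I = 32257: Q = 609.188.
Holding P constant, ∂Q/∂I = 99/I = 0.0030691.
η_I = (∂Q/∂I)·(I/Q) = 0.0030691 × (32257/609.188) = 0.163.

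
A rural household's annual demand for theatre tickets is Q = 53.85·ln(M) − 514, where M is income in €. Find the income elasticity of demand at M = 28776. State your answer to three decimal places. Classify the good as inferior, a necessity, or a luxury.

1.385 (luxury)

At M = 28776: Q = 38.894.
dQ/dM = 53.85/M = 0.00187135 at this income.
η = (dQ/dM)·(M/Q) = 0.00187135 × (28776/38.894) = 1.385.
Since η > 1, the good is a luxury.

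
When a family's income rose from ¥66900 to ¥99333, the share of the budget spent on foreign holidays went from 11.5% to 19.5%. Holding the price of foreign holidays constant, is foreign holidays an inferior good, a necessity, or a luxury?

The budget share rises as income rises, so η > 1.

luxury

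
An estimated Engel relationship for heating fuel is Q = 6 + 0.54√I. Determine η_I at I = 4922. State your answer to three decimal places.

At I = 4922: Q = 43.885.
dQ/dI = 0.54/(2√I) = 0.00384851 at this income.
η = (dQ/dI)·(I/Q) = 0.00384851 × (4922/43.885) = 0.432.

0.432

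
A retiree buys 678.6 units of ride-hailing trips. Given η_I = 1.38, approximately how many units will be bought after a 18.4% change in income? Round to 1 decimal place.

850.9

%ΔQ ≈ η × %ΔI = 1.38 × 18.4% = 25.392%.
New Q ≈ 678.6 × (1 + 0.25392) = 850.9.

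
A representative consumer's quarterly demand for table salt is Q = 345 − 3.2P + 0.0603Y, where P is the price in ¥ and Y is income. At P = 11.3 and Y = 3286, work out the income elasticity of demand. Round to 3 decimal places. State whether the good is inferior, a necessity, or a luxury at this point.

At P = 11.3, Y = 3286: Q = 506.986.
Holding P constant, ∂Q/∂Y = 0.0603.
η_Y = (∂Q/∂Y)·(Y/Q) = 0.0603 × (3286/506.986) = 0.391.
Since 0 < η < 1, this is a necessity.

0.391 (necessity)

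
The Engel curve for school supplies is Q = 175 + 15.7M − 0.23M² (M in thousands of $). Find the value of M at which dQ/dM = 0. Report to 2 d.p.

dQ/dM = 15.7 − 0.46M.
The good is inferior where dQ/dM < 0. Setting dQ/dM = 0 gives M = 15.7 / 0.46 = 34.13.

34.13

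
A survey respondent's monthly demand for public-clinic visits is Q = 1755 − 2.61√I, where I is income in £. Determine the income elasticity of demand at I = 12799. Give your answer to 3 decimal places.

At I = 12799: Q = 1459.724.
dQ/dI = -2.61/(2√I) = -0.0115351 at this income.
η = (dQ/dI)·(I/Q) = -0.0115351 × (12799/1459.724) = -0.101.

-0.101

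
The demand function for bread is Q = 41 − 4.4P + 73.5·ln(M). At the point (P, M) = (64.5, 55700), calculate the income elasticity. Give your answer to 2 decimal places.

At P = 64.5, M = 55700: Q = 560.389.
Holding P constant, ∂Q/∂M = 73.5/M = 0.00131957.
η_M = (∂Q/∂M)·(M/Q) = 0.00131957 × (55700/560.389) = 0.13.

0.13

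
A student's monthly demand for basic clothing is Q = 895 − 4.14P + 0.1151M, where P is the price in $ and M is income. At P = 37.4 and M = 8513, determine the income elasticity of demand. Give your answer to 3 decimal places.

At P = 37.4, M = 8513: Q = 1720.010.
Holding P constant, ∂Q/∂M = 0.1151.
η_M = (∂Q/∂M)·(M/Q) = 0.1151 × (8513/1720.010) = 0.570.

0.570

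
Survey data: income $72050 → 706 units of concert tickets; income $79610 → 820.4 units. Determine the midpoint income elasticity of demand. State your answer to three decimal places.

ΔQ = 820.4 − 706 = 114.4; midpoint Q̄ = (706 + 820.4)/2 = 763.2.
ΔI = 79610 − 72050 = 7560; midpoint Ī = (72050 + 79610)/2 = 75830.
η = (ΔQ/Q̄) ÷ (ΔI/Ī) = (114.4/763.2) ÷ (7560/75830) = 1.504.

1.504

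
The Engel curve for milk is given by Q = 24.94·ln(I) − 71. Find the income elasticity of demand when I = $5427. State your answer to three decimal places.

0.174

At I = 5427: Q = 143.463.
dQ/dI = 24.94/I = 0.00459554 at this income.
η = (dQ/dI)·(I/Q) = 0.00459554 × (5427/143.463) = 0.174.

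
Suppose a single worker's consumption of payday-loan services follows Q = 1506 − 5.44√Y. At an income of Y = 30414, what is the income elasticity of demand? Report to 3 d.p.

At Y = 30414: Q = 557.285.
dQ/dY = -5.44/(2√Y) = -0.0155967 at this income.
η = (dQ/dY)·(Y/Q) = -0.0155967 × (30414/557.285) = -0.851.

-0.851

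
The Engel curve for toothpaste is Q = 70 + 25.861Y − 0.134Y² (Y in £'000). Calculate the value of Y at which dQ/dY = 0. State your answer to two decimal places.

96.50

dQ/dY = 25.861 − 0.268Y.
The good is inferior where dQ/dY < 0. Setting dQ/dY = 0 gives Y = 25.861 / 0.268 = 96.50.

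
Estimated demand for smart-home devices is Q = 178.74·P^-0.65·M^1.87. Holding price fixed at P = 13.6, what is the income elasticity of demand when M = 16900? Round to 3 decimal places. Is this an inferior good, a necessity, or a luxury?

1.870 (luxury)

For a multiplicative demand Q = A·P^α·M^β, the income elasticity is β everywhere.
Here β = 1.87, so η = 1.870.
Since η > 1, this is a luxury.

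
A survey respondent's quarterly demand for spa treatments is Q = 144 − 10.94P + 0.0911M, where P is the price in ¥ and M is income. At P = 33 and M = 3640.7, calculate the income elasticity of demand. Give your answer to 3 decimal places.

2.893

At P = 33, M = 3640.7: Q = 114.648.
Holding P constant, ∂Q/∂M = 0.0911.
η_M = (∂Q/∂M)·(M/Q) = 0.0911 × (3640.7/114.648) = 2.893.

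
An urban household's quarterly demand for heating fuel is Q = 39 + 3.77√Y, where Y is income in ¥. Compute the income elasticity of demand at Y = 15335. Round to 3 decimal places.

At Y = 15335: Q = 505.856.
dQ/dY = 3.77/(2√Y) = 0.0152219 at this income.
η = (dQ/dY)·(Y/Q) = 0.0152219 × (15335/505.856) = 0.461.

0.461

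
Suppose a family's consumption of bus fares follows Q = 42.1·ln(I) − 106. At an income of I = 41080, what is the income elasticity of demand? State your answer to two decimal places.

At I = 41080: Q = 341.240.
dQ/dI = 42.1/I = 0.00102483 at this income.
η = (dQ/dI)·(I/Q) = 0.00102483 × (41080/341.240) = 0.12.

0.12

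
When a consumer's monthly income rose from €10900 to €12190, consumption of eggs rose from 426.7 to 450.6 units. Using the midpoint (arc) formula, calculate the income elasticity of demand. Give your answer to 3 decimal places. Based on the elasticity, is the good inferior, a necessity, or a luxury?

ΔQ = 450.6 − 426.7 = 23.9; midpoint Q̄ = (426.7 + 450.6)/2 = 438.65.
ΔI = 12190 − 10900 = 1290; midpoint Ī = (10900 + 12190)/2 = 11545.
η = (ΔQ/Q̄) ÷ (ΔI/Ī) = (23.9/438.65) ÷ (1290/11545) = 0.488.
0 < η < 1 ⇒ necessity.

0.488 (necessity)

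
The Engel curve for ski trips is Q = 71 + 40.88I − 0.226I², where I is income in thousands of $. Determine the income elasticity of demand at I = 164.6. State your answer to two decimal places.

At I = 164.6: Q = 676.7938.
dQ/dI = 40.88 − 0.452I = -33.51920.
η = (dQ/dI)·(I/Q) = -33.51920 × (164.6/676.7938) = -8.15.

-8.15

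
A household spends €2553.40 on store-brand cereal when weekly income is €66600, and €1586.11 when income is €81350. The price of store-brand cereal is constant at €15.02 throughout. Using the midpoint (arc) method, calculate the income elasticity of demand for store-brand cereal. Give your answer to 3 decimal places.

With a constant price, Q₁ = 2553.40/15.02 = 170.000 and Q₂ = 1586.11/15.02 = 105.600 (equivalently, work directly with expenditure since P cancels).
Midpoint %ΔQ = (1586.11 − 2553.40)/2069.76 = -0.46735; midpoint %ΔI = (81350 − 66600)/73975 = 0.19939.
η = -0.46735 / 0.19939 = -2.344.

-2.344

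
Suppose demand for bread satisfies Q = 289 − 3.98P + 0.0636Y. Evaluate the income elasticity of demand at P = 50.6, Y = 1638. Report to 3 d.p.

0.543

At P = 50.6, Y = 1638: Q = 191.789.
Holding P constant, ∂Q/∂Y = 0.0636.
η_Y = (∂Q/∂Y)·(Y/Q) = 0.0636 × (1638/191.789) = 0.543.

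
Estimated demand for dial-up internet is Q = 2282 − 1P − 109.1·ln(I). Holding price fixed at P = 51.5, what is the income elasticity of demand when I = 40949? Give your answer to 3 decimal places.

At P = 51.5, I = 40949: Q = 1071.849.
Holding P constant, ∂Q/∂I = -109.1/I = -0.00266429.
η_I = (∂Q/∂I)·(I/Q) = -0.00266429 × (40949/1071.849) = -0.102.

-0.102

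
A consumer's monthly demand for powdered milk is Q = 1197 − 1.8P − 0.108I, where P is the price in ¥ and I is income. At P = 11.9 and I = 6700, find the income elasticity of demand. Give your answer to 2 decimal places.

At P = 11.9, I = 6700: Q = 451.980.
Holding P constant, ∂Q/∂I = −0.108.
η_I = (∂Q/∂I)·(I/Q) = -0.108 × (6700/451.980) = -1.60.

-1.60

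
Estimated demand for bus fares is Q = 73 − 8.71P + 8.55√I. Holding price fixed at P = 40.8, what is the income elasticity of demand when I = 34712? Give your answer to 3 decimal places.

0.608

At P = 40.8, I = 34712: Q = 1310.596.
Holding P constant, ∂Q/∂I = 8.55/(2√I) = 0.0229454.
η_I = (∂Q/∂I)·(I/Q) = 0.0229454 × (34712/1310.596) = 0.608.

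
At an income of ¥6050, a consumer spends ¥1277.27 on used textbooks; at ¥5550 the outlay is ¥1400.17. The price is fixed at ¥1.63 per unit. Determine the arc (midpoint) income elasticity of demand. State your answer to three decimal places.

-1.065

With a constant price, Q₁ = 1277.27/1.63 = 783.601 and Q₂ = 1400.17/1.63 = 859.000 (equivalently, work directly with expenditure since P cancels).
Midpoint %ΔQ = (1400.17 − 1277.27)/1338.72 = 0.09180; midpoint %ΔI = (5550 − 6050)/5800 = -0.08621.
η = 0.09180 / -0.08621 = -1.065.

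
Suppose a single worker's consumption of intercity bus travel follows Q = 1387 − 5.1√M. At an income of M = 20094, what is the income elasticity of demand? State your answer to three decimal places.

-0.544

At M = 20094: Q = 664.058.
dQ/dM = -5.1/(2√M) = -0.017989 at this income.
η = (dQ/dM)·(M/Q) = -0.017989 × (20094/664.058) = -0.544.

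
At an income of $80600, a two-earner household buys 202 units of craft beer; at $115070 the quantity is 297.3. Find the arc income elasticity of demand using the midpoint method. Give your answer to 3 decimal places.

1.083

ΔQ = 297.3 − 202 = 95.3; midpoint Q̄ = (202 + 297.3)/2 = 249.65.
ΔI = 115070 − 80600 = 34470; midpoint Ī = (80600 + 115070)/2 = 97835.
η = (ΔQ/Q̄) ÷ (ΔI/Ī) = (95.3/249.65) ÷ (34470/97835) = 1.083.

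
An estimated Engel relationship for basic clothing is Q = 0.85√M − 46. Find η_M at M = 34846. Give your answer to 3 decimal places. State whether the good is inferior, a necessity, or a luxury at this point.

At M = 34846: Q = 112.670.
dQ/dM = 0.85/(2√M) = 0.00227673 at this income.
η = (dQ/dM)·(M/Q) = 0.00227673 × (34846/112.670) = 0.704.
Since 0 < η < 1, the good is a necessity.

0.704 (necessity)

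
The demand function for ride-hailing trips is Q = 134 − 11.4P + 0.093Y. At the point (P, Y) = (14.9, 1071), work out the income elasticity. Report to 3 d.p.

1.563

At P = 14.9, Y = 1071: Q = 63.743.
Holding P constant, ∂Q/∂Y = 0.093.
η_Y = (∂Q/∂Y)·(Y/Q) = 0.093 × (1071/63.743) = 1.563.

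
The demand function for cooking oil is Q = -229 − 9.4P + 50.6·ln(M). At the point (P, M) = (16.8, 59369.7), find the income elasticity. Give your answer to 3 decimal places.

0.299

At P = 16.8, M = 59369.7: Q = 169.252.
Holding P constant, ∂Q/∂M = 50.6/M = 0.000852287.
η_M = (∂Q/∂M)·(M/Q) = 0.000852287 × (59369.7/169.252) = 0.299.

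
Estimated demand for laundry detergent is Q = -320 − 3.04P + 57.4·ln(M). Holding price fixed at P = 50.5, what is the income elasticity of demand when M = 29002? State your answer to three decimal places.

0.494

At P = 50.5, M = 29002: Q = 116.272.
Holding P constant, ∂Q/∂M = 57.4/M = 0.00197917.
η_M = (∂Q/∂M)·(M/Q) = 0.00197917 × (29002/116.272) = 0.494.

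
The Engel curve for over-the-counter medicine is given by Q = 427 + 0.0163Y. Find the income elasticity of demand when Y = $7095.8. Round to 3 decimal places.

0.213

At Y = 7095.8: Q = 542.662.
dQ/dY = 0.0163.
η = (dQ/dY)·(Y/Q) = 0.0163 × (7095.8/542.662) = 0.213.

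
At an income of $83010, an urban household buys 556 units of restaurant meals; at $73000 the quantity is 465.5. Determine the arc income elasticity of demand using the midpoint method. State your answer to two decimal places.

1.38

ΔQ = 465.5 − 556 = -90.5; midpoint Q̄ = (556 + 465.5)/2 = 510.75.
ΔI = 73000 − 83010 = -10010; midpoint Ī = (83010 + 73000)/2 = 78005.
η = (ΔQ/Q̄) ÷ (ΔI/Ī) = (-90.5/510.75) ÷ (-10010/78005) = 1.38.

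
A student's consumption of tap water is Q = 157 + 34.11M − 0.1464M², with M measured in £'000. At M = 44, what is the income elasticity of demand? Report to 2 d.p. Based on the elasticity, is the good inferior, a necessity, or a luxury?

0.68 (necessity)

At M = 44: Q = 1374.4096.
dQ/dM = 34.11 − 0.2928M = 21.22680.
η = (dQ/dM)·(M/Q) = 21.22680 × (44/1374.4096) = 0.68.
0 < η < 1 ⇒ necessity.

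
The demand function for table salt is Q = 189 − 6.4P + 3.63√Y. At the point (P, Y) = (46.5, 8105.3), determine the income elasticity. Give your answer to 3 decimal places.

At P = 46.5, Y = 8105.3: Q = 218.207.
Holding P constant, ∂Q/∂Y = 3.63/(2√Y) = 0.0201601.
η_Y = (∂Q/∂Y)·(Y/Q) = 0.0201601 × (8105.3/218.207) = 0.749.

0.749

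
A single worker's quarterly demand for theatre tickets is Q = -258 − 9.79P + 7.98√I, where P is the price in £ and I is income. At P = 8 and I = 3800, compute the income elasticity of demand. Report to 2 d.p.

At P = 8, I = 3800: Q = 155.600.
Holding P constant, ∂Q/∂I = 7.98/(2√I) = 0.0647263.
η_I = (∂Q/∂I)·(I/Q) = 0.0647263 × (3800/155.600) = 1.58.

1.58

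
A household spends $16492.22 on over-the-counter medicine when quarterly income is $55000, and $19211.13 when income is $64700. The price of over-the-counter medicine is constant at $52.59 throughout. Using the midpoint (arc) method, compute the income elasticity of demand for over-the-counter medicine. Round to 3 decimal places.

0.940

With a constant price, Q₁ = 16492.22/52.59 = 313.600 and Q₂ = 19211.13/52.59 = 365.300 (equivalently, work directly with expenditure since P cancels).
Midpoint %ΔQ = (19211.13 − 16492.22)/17851.68 = 0.15231; midpoint %ΔI = (64700 − 55000)/59850 = 0.16207.
η = 0.15231 / 0.16207 = 0.940.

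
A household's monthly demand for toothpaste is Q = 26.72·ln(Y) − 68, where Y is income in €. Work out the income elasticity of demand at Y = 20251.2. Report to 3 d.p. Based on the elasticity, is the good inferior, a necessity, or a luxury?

0.136 (necessity)

At Y = 20251.2: Q = 196.955.
dQ/dY = 26.72/Y = 0.00131943 at this income.
η = (dQ/dY)·(Y/Q) = 0.00131943 × (20251.2/196.955) = 0.136.
Since 0 < η < 1, the good is a necessity.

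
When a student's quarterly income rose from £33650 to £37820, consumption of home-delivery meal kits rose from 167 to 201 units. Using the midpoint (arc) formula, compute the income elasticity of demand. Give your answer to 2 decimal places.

1.58

ΔQ = 201 − 167 = 34; midpoint Q̄ = (167 + 201)/2 = 184.
ΔI = 37820 − 33650 = 4170; midpoint Ī = (33650 + 37820)/2 = 35735.
η = (ΔQ/Q̄) ÷ (ΔI/Ī) = (34/184) ÷ (4170/35735) = 1.58.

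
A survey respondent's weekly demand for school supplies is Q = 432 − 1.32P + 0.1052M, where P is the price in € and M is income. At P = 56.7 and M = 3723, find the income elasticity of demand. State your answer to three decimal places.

0.523

At P = 56.7, M = 3723: Q = 748.816.
Holding P constant, ∂Q/∂M = 0.1052.
η_M = (∂Q/∂M)·(M/Q) = 0.1052 × (3723/748.816) = 0.523.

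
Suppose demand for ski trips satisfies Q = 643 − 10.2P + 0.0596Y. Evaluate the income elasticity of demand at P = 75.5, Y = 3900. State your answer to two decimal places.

At P = 75.5, Y = 3900: Q = 105.340.
Holding P constant, ∂Q/∂Y = 0.0596.
η_Y = (∂Q/∂Y)·(Y/Q) = 0.0596 × (3900/105.340) = 2.21.

2.21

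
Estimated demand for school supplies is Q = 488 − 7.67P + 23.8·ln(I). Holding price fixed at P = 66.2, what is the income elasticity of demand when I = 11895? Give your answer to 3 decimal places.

0.117

At P = 66.2, I = 11895: Q = 203.582.
Holding P constant, ∂Q/∂I = 23.8/I = 0.00200084.
η_I = (∂Q/∂I)·(I/Q) = 0.00200084 × (11895/203.582) = 0.117.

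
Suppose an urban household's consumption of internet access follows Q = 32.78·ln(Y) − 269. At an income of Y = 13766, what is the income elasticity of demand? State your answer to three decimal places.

0.755

At Y = 13766: Q = 43.392.
dQ/dY = 32.78/Y = 0.00238123 at this income.
η = (dQ/dY)·(Y/Q) = 0.00238123 × (13766/43.392) = 0.755.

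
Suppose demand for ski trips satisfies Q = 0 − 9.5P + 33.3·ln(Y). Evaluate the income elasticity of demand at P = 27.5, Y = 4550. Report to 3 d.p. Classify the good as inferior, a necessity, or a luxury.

At P = 27.5, Y = 4550: Q = 19.232.
Holding P constant, ∂Q/∂Y = 33.3/Y = 0.00731868.
η_Y = (∂Q/∂Y)·(Y/Q) = 0.00731868 × (4550/19.232) = 1.731.
Since η > 1, this is a luxury.

1.731 (luxury)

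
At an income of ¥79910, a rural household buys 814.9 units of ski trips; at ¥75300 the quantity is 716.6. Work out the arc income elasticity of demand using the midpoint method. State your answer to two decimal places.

2.16

ΔQ = 716.6 − 814.9 = -98.3; midpoint Q̄ = (814.9 + 716.6)/2 = 765.75.
ΔI = 75300 − 79910 = -4610; midpoint Ī = (79910 + 75300)/2 = 77605.
η = (ΔQ/Q̄) ÷ (ΔI/Ī) = (-98.3/765.75) ÷ (-4610/77605) = 2.16.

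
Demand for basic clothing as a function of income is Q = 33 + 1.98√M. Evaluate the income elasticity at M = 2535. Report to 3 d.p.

At M = 2535: Q = 132.691.
dQ/dM = 1.98/(2√M) = 0.0196628 at this income.
η = (dQ/dM)·(M/Q) = 0.0196628 × (2535/132.691) = 0.376.

0.376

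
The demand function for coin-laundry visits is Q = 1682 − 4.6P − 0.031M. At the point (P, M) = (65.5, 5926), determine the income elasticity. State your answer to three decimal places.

-0.153

At P = 65.5, M = 5926: Q = 1196.994.
Holding P constant, ∂Q/∂M = −0.031.
η_M = (∂Q/∂M)·(M/Q) = -0.031 × (5926/1196.994) = -0.153.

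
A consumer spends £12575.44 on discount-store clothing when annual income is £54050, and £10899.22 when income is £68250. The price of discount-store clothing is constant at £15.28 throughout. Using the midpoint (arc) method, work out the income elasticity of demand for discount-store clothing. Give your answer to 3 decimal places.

-0.615

With a constant price, Q₁ = 12575.44/15.28 = 823.000 and Q₂ = 10899.22/15.28 = 713.300 (equivalently, work directly with expenditure since P cancels).
Midpoint %ΔQ = (10899.22 − 12575.44)/11737.33 = -0.14281; midpoint %ΔI = (68250 − 54050)/61150 = 0.23222.
η = -0.14281 / 0.23222 = -0.615.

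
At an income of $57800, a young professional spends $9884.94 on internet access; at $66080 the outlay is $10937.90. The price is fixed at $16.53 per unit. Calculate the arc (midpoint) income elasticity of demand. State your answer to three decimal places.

With a constant price, Q₁ = 9884.94/16.53 = 598.000 and Q₂ = 10937.90/16.53 = 661.700 (equivalently, work directly with expenditure since P cancels).
Midpoint %ΔQ = (10937.90 − 9884.94)/10411.42 = 0.10114; midpoint %ΔI = (66080 − 57800)/61940 = 0.13368.
η = 0.10114 / 0.13368 = 0.757.

0.757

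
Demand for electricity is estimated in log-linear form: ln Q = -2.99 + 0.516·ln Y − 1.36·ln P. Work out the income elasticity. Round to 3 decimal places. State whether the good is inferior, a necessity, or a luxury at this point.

In a log-linear demand, the coefficient on ln Y is the income elasticity.
So η = 0.516.
0 < η < 1 ⇒ necessity.

0.516 (necessity)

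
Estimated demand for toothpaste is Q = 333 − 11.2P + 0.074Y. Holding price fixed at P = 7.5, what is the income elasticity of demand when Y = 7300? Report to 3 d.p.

At P = 7.5, Y = 7300: Q = 789.200.
Holding P constant, ∂Q/∂Y = 0.074.
η_Y = (∂Q/∂Y)·(Y/Q) = 0.074 × (7300/789.200) = 0.684.

0.684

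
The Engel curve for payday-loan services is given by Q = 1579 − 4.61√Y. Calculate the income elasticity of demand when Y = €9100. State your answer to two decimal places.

-0.19

At Y = 9100: Q = 1139.234.
dQ/dY = -4.61/(2√Y) = -0.024163 at this income.
η = (dQ/dY)·(Y/Q) = -0.024163 × (9100/1139.234) = -0.19.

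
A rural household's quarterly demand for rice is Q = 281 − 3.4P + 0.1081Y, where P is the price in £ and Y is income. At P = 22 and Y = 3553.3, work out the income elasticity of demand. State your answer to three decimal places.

At P = 22, Y = 3553.3: Q = 590.312.
Holding P constant, ∂Q/∂Y = 0.1081.
η_Y = (∂Q/∂Y)·(Y/Q) = 0.1081 × (3553.3/590.312) = 0.651.

0.651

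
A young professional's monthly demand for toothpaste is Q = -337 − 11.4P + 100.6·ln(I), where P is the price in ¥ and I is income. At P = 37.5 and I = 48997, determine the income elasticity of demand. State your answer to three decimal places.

0.312

At P = 37.5, I = 48997: Q = 321.931.
Holding P constant, ∂Q/∂I = 100.6/I = 0.00205319.
η_I = (∂Q/∂I)·(I/Q) = 0.00205319 × (48997/321.931) = 0.312.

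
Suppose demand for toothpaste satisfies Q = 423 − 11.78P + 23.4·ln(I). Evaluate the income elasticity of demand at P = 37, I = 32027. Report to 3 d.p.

0.102

At P = 37, I = 32027: Q = 229.899.
Holding P constant, ∂Q/∂I = 23.4/I = 0.000730634.
η_I = (∂Q/∂I)·(I/Q) = 0.000730634 × (32027/229.899) = 0.102.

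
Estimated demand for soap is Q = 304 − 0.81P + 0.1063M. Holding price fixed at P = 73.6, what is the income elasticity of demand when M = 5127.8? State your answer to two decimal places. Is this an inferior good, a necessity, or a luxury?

At P = 73.6, M = 5127.8: Q = 789.469.
Holding P constant, ∂Q/∂M = 0.1063.
η_M = (∂Q/∂M)·(M/Q) = 0.1063 × (5127.8/789.469) = 0.69.
Since 0 < η < 1, this is a necessity.

0.69 (necessity)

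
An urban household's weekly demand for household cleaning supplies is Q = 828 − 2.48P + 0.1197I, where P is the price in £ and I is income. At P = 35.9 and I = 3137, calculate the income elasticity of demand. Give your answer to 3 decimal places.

At P = 35.9, I = 3137: Q = 1114.467.
Holding P constant, ∂Q/∂I = 0.1197.
η_I = (∂Q/∂I)·(I/Q) = 0.1197 × (3137/1114.467) = 0.337.

0.337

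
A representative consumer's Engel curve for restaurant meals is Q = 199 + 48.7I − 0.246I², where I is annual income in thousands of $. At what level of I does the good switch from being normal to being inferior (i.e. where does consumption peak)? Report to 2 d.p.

98.98

dQ/dI = 48.7 − 0.492I.
The good is inferior where dQ/dI < 0. Setting dQ/dI = 0 gives I = 48.7 / 0.492 = 98.98.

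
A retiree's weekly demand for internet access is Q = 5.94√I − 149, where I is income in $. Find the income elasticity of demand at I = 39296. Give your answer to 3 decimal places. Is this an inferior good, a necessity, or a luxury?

0.572 (necessity)

At I = 39296: Q = 1028.499.
dQ/dI = 5.94/(2√I) = 0.0149824 at this income.
η = (dQ/dI)·(I/Q) = 0.0149824 × (39296/1028.499) = 0.572.
Since 0 < η < 1, the good is a necessity.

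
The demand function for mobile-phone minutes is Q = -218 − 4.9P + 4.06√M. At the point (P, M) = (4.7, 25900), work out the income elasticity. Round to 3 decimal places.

0.792

At P = 4.7, M = 25900: Q = 412.365.
Holding P constant, ∂Q/∂M = 4.06/(2√M) = 0.0126138.
η_M = (∂Q/∂M)·(M/Q) = 0.0126138 × (25900/412.365) = 0.792.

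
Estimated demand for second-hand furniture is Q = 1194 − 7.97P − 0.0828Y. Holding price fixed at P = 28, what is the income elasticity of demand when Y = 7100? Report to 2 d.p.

At P = 28, Y = 7100: Q = 382.960.
Holding P constant, ∂Q/∂Y = −0.0828.
η_Y = (∂Q/∂Y)·(Y/Q) = -0.0828 × (7100/382.960) = -1.54.

-1.54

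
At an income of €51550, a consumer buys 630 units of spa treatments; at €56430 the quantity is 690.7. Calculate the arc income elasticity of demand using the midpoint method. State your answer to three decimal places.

ΔQ = 690.7 − 630 = 60.7; midpoint Q̄ = (630 + 690.7)/2 = 660.35.
ΔI = 56430 − 51550 = 4880; midpoint Ī = (51550 + 56430)/2 = 53990.
η = (ΔQ/Q̄) ÷ (ΔI/Ī) = (60.7/660.35) ÷ (4880/53990) = 1.017.

1.017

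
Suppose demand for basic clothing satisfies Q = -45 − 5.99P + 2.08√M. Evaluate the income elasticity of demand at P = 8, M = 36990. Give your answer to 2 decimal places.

At P = 8, M = 36990: Q = 307.122.
Holding P constant, ∂Q/∂M = 2.08/(2√M) = 0.00540743.
η_M = (∂Q/∂M)·(M/Q) = 0.00540743 × (36990/307.122) = 0.65.

0.65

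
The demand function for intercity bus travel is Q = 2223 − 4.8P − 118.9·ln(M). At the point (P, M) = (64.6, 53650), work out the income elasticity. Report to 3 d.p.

At P = 64.6, M = 53650: Q = 618.071.
Holding P constant, ∂Q/∂M = -118.9/M = -0.00221622.
η_M = (∂Q/∂M)·(M/Q) = -0.00221622 × (53650/618.071) = -0.192.

-0.192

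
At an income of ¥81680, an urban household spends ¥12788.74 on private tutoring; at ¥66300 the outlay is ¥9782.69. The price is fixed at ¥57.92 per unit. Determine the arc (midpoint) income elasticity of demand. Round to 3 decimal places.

With a constant price, Q₁ = 12788.74/57.92 = 220.800 and Q₂ = 9782.69/57.92 = 168.900 (equivalently, work directly with expenditure since P cancels).
Midpoint %ΔQ = (9782.69 − 12788.74)/11285.72 = -0.26636; midpoint %ΔI = (66300 − 81680)/73990 = -0.20787.
η = -0.26636 / -0.20787 = 1.281.

1.281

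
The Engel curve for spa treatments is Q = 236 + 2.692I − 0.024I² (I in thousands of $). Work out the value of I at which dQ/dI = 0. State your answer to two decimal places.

dQ/dI = 2.692 − 0.048I.
The good is inferior where dQ/dI < 0. Setting dQ/dI = 0 gives I = 2.692 / 0.048 = 56.08.

56.08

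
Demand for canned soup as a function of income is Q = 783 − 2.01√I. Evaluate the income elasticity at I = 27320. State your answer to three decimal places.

At I = 27320: Q = 450.772.
dQ/dI = -2.01/(2√I) = -0.00608031 at this income.
η = (dQ/dI)·(I/Q) = -0.00608031 × (27320/450.772) = -0.369.

-0.369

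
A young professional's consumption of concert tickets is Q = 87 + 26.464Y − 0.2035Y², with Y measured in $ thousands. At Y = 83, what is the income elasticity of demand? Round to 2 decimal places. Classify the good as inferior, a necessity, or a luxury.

At Y = 83: Q = 881.6005.
dQ/dY = 26.464 − 0.407Y = -7.31700.
η = (dQ/dY)·(Y/Q) = -7.31700 × (83/881.6005) = -0.69.
η < 0 ⇒ inferior good.

-0.69 (inferior good)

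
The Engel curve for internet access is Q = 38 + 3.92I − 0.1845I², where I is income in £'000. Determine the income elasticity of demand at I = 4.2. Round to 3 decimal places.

At I = 4.2: Q = 51.2094.
dQ/dI = 3.92 − 0.369I = 2.37020.
η = (dQ/dI)·(I/Q) = 2.37020 × (4.2/51.2094) = 0.194.

0.194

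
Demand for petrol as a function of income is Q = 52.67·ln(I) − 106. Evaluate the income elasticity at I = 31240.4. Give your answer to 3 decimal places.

0.120

At I = 31240.4: Q = 439.106.
dQ/dI = 52.67/I = 0.00168596 at this income.
η = (dQ/dI)·(I/Q) = 0.00168596 × (31240.4/439.106) = 0.120.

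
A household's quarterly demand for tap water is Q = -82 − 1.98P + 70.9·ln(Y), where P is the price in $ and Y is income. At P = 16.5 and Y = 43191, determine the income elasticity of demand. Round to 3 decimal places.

0.110

At P = 16.5, Y = 43191: Q = 642.073.
Holding P constant, ∂Q/∂Y = 70.9/Y = 0.00164155.
η_Y = (∂Q/∂Y)·(Y/Q) = 0.00164155 × (43191/642.073) = 0.110.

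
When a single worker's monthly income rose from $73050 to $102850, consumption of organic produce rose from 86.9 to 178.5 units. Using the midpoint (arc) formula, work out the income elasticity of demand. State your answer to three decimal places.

ΔQ = 178.5 − 86.9 = 91.6; midpoint Q̄ = (86.9 + 178.5)/2 = 132.7.
ΔI = 102850 − 73050 = 29800; midpoint Ī = (73050 + 102850)/2 = 87950.
η = (ΔQ/Q̄) ÷ (ΔI/Ī) = (91.6/132.7) ÷ (29800/87950) = 2.037.

2.037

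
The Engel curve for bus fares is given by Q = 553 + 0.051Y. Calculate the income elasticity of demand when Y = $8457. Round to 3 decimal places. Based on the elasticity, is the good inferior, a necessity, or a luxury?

At Y = 8457: Q = 984.307.
dQ/dY = 0.051.
η = (dQ/dY)·(Y/Q) = 0.051 × (8457/984.307) = 0.438.
Since 0 < η < 1, the good is a necessity.

0.438 (necessity)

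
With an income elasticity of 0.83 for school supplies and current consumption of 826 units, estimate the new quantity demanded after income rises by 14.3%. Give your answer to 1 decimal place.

924.0

%ΔQ ≈ η × %ΔI = 0.83 × 14.3% = 11.869%.
New Q ≈ 826 × (1 + 0.11869) = 924.0.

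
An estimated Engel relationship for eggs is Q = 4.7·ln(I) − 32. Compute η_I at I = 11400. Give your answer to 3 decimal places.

0.395

At I = 11400: Q = 11.904.
dQ/dI = 4.7/I = 0.000412281 at this income.
η = (dQ/dI)·(I/Q) = 0.000412281 × (11400/11.904) = 0.395.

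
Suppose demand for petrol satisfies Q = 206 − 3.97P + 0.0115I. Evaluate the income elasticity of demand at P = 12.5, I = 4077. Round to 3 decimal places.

At P = 12.5, I = 4077: Q = 203.261.
Holding P constant, ∂Q/∂I = 0.0115.
η_I = (∂Q/∂I)·(I/Q) = 0.0115 × (4077/203.261) = 0.231.

0.231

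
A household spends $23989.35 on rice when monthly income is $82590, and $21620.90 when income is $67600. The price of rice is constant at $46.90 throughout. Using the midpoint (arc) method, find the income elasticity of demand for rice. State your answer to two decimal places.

With a constant price, Q₁ = 23989.35/46.90 = 511.500 and Q₂ = 21620.90/46.90 = 461.000 (equivalently, work directly with expenditure since P cancels).
Midpoint %ΔQ = (21620.90 − 23989.35)/22805.13 = -0.10386; midpoint %ΔI = (67600 − 82590)/75095 = -0.19961.
η = -0.10386 / -0.19961 = 0.52.

0.52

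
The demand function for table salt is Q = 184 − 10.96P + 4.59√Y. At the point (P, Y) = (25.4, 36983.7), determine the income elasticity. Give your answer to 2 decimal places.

0.56

At P = 25.4, Y = 36983.7: Q = 788.326.
Holding P constant, ∂Q/∂Y = 4.59/(2√Y) = 0.0119338.
η_Y = (∂Q/∂Y)·(Y/Q) = 0.0119338 × (36983.7/788.326) = 0.56.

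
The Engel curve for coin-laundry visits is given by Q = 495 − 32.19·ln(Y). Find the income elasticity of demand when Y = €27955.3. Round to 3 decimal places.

-0.195

At Y = 27955.3: Q = 165.427.
dQ/dY = -32.19/Y = -0.00115148 at this income.
η = (dQ/dY)·(Y/Q) = -0.00115148 × (27955.3/165.427) = -0.195.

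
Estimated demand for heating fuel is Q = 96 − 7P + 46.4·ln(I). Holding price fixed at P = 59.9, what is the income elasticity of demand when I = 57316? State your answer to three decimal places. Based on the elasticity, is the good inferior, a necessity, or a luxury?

At P = 59.9, I = 57316: Q = 185.074.
Holding P constant, ∂Q/∂I = 46.4/I = 0.000809547.
η_I = (∂Q/∂I)·(I/Q) = 0.000809547 × (57316/185.074) = 0.251.
Since 0 < η < 1, this is a necessity.

0.251 (necessity)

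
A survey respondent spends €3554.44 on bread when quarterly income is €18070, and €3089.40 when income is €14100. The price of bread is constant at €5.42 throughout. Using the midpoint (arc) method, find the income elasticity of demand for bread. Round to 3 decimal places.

0.567

With a constant price, Q₁ = 3554.44/5.42 = 655.801 and Q₂ = 3089.40/5.42 = 570.000 (equivalently, work directly with expenditure since P cancels).
Midpoint %ΔQ = (3089.40 − 3554.44)/3321.92 = -0.13999; midpoint %ΔI = (14100 − 18070)/16085 = -0.24681.
η = -0.13999 / -0.24681 = 0.567.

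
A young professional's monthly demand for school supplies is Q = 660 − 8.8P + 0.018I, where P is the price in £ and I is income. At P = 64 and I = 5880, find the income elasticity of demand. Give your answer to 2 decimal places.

At P = 64, I = 5880: Q = 202.640.
Holding P constant, ∂Q/∂I = 0.018.
η_I = (∂Q/∂I)·(I/Q) = 0.018 × (5880/202.640) = 0.52.

0.52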